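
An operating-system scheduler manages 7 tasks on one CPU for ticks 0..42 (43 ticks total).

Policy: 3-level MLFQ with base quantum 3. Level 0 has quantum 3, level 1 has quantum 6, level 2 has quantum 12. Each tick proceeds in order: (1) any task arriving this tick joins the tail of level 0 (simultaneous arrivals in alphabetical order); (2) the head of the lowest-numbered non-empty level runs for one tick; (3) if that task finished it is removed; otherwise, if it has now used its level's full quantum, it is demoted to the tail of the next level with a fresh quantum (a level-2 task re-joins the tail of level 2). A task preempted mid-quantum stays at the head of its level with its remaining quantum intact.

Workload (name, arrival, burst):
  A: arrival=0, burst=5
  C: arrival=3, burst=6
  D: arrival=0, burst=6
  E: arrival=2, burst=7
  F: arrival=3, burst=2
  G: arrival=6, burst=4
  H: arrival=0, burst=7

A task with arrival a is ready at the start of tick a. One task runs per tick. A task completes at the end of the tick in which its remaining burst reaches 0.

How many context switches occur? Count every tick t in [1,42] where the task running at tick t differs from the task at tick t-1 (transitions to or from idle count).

t=0: L0/L1/L2 = ADH/-/- → run A
t=1: L0/L1/L2 = ADH/-/- → run A
t=2: L0/L1/L2 = ADHE/-/- → run A
t=3: L0/L1/L2 = DHECF/A/- → run D
t=4: L0/L1/L2 = DHECF/A/- → run D
t=5: L0/L1/L2 = DHECF/A/- → run D
t=6: L0/L1/L2 = HECFG/AD/- → run H
t=7: L0/L1/L2 = HECFG/AD/- → run H
t=8: L0/L1/L2 = HECFG/AD/- → run H
t=9: L0/L1/L2 = ECFG/ADH/- → run E
t=10: L0/L1/L2 = ECFG/ADH/- → run E
t=11: L0/L1/L2 = ECFG/ADH/- → run E
t=12: L0/L1/L2 = CFG/ADHE/- → run C
t=13: L0/L1/L2 = CFG/ADHE/- → run C
t=14: L0/L1/L2 = CFG/ADHE/- → run C
t=15: L0/L1/L2 = FG/ADHEC/- → run F
t=16: L0/L1/L2 = FG/ADHEC/- → run F
t=17: L0/L1/L2 = G/ADHEC/- → run G
t=18: L0/L1/L2 = G/ADHEC/- → run G
t=19: L0/L1/L2 = G/ADHEC/- → run G
t=20: L0/L1/L2 = -/ADHECG/- → run A
t=21: L0/L1/L2 = -/ADHECG/- → run A
t=22: L0/L1/L2 = -/DHECG/- → run D
t=23: L0/L1/L2 = -/DHECG/- → run D
t=24: L0/L1/L2 = -/DHECG/- → run D
t=25: L0/L1/L2 = -/HECG/- → run H
t=26: L0/L1/L2 = -/HECG/- → run H
t=27: L0/L1/L2 = -/HECG/- → run H
t=28: L0/L1/L2 = -/HECG/- → run H
t=29: L0/L1/L2 = -/ECG/- → run E
t=30: L0/L1/L2 = -/ECG/- → run E
t=31: L0/L1/L2 = -/ECG/- → run E
t=32: L0/L1/L2 = -/ECG/- → run E
t=33: L0/L1/L2 = -/CG/- → run C
t=34: L0/L1/L2 = -/CG/- → run C
t=35: L0/L1/L2 = -/CG/- → run C
t=36: L0/L1/L2 = -/G/- → run G
t=37: (idle)
t=38: (idle)
t=39: (idle)
t=40: (idle)
t=41: (idle)
t=42: (idle)

context switches = 13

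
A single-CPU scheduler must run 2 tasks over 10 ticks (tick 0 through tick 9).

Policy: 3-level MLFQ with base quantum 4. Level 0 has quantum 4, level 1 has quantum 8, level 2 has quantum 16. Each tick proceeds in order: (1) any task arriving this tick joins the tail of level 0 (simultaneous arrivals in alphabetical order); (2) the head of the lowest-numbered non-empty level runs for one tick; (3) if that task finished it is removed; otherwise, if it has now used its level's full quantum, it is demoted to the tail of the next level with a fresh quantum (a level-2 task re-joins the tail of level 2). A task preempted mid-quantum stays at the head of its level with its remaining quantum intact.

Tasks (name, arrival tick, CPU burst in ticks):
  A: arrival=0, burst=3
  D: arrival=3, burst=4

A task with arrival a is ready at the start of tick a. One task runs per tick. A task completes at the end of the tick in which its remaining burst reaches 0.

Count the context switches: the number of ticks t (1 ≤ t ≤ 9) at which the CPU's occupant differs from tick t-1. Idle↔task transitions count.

context switches = 2

t=0: L0/L1/L2 = A/-/- → run A
t=1: L0/L1/L2 = A/-/- → run A
t=2: L0/L1/L2 = A/-/- → run A
t=3: L0/L1/L2 = D/-/- → run D
t=4: L0/L1/L2 = D/-/- → run D
t=5: L0/L1/L2 = D/-/- → run D
t=6: L0/L1/L2 = D/-/- → run D
t=7: (idle)
t=8: (idle)
t=9: (idle)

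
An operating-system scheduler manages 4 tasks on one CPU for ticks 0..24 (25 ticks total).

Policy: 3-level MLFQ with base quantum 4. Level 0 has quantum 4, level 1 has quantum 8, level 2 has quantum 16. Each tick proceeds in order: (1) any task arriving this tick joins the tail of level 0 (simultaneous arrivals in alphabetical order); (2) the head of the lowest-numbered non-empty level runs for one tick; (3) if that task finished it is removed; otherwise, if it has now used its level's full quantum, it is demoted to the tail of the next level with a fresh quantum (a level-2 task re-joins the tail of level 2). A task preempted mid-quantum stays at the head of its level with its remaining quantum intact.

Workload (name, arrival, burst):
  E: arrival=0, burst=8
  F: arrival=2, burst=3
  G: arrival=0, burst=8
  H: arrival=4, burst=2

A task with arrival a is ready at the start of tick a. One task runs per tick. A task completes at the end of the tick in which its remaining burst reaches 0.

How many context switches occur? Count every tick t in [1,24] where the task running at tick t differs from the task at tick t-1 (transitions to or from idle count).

context switches = 6

t=0: L0/L1/L2 = EG/-/- → run E
t=1: L0/L1/L2 = EG/-/- → run E
t=2: L0/L1/L2 = EGF/-/- → run E
t=3: L0/L1/L2 = EGF/-/- → run E
t=4: L0/L1/L2 = GFH/E/- → run G
t=5: L0/L1/L2 = GFH/E/- → run G
t=6: L0/L1/L2 = GFH/E/- → run G
t=7: L0/L1/L2 = GFH/E/- → run G
t=8: L0/L1/L2 = FH/EG/- → run F
t=9: L0/L1/L2 = FH/EG/- → run F
t=10: L0/L1/L2 = FH/EG/- → run F
t=11: L0/L1/L2 = H/EG/- → run H
t=12: L0/L1/L2 = H/EG/- → run H
t=13: L0/L1/L2 = -/EG/- → run E
t=14: L0/L1/L2 = -/EG/- → run E
t=15: L0/L1/L2 = -/EG/- → run E
t=16: L0/L1/L2 = -/EG/- → run E
t=17: L0/L1/L2 = -/G/- → run G
t=18: L0/L1/L2 = -/G/- → run G
t=19: L0/L1/L2 = -/G/- → run G
t=20: L0/L1/L2 = -/G/- → run G
t=21: (idle)
t=22: (idle)
t=23: (idle)
t=24: (idle)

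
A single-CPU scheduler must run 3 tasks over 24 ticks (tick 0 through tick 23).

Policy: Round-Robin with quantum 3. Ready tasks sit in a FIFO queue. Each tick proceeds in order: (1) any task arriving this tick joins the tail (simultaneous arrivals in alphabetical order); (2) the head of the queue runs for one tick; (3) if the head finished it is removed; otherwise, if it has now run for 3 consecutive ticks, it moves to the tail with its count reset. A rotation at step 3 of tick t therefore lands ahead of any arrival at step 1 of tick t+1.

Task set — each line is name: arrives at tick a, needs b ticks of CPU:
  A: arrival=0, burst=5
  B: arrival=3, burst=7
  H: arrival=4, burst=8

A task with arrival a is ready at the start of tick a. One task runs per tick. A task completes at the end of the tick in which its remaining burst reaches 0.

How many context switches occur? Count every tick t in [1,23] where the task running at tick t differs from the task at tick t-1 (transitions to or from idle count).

t=0: queue=[A] q_used=0 → run A
t=1: queue=[A] q_used=1 → run A
t=2: queue=[A] q_used=2 → run A
t=3: queue=[A,B] q_used=0 → run A
t=4: queue=[A,B,H] q_used=1 → run A
t=5: queue=[B,H] q_used=0 → run B
t=6: queue=[B,H] q_used=1 → run B
t=7: queue=[B,H] q_used=2 → run B
t=8: queue=[H,B] q_used=0 → run H
t=9: queue=[H,B] q_used=1 → run H
t=10: queue=[H,B] q_used=2 → run H
t=11: queue=[B,H] q_used=0 → run B
t=12: queue=[B,H] q_used=1 → run B
t=13: queue=[B,H] q_used=2 → run B
t=14: queue=[H,B] q_used=0 → run H
t=15: queue=[H,B] q_used=1 → run H
t=16: queue=[H,B] q_used=2 → run H
t=17: queue=[B,H] q_used=0 → run B
t=18: queue=[H] q_used=0 → run H
t=19: queue=[H] q_used=1 → run H
t=20: (idle)
t=21: (idle)
t=22: (idle)
t=23: (idle)

context switches = 7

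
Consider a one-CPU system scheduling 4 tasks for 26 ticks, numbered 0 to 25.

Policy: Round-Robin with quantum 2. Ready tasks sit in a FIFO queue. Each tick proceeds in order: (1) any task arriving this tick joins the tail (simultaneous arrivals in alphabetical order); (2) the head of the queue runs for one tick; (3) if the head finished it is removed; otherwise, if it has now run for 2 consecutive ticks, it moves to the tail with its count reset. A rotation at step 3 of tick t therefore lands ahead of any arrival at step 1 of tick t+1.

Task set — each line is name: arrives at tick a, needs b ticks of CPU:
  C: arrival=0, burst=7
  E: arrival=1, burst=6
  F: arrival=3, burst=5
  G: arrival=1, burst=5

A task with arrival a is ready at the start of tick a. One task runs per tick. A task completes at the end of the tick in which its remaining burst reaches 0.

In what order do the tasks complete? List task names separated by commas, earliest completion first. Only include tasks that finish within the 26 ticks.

completion order = E, G, C, F

t=0: queue=[C] q_used=0 → run C
t=1: queue=[C,E,G] q_used=1 → run C
t=2: queue=[E,G,C] q_used=0 → run E
t=3: queue=[E,G,C,F] q_used=1 → run E
t=4: queue=[G,C,F,E] q_used=0 → run G
t=5: queue=[G,C,F,E] q_used=1 → run G
t=6: queue=[C,F,E,G] q_used=0 → run C
t=7: queue=[C,F,E,G] q_used=1 → run C
t=8: queue=[F,E,G,C] q_used=0 → run F
t=9: queue=[F,E,G,C] q_used=1 → run F
t=10: queue=[E,G,C,F] q_used=0 → run E
t=11: queue=[E,G,C,F] q_used=1 → run E
t=12: queue=[G,C,F,E] q_used=0 → run G
t=13: queue=[G,C,F,E] q_used=1 → run G
t=14: queue=[C,F,E,G] q_used=0 → run C
t=15: queue=[C,F,E,G] q_used=1 → run C
t=16: queue=[F,E,G,C] q_used=0 → run F
t=17: queue=[F,E,G,C] q_used=1 → run F
t=18: queue=[E,G,C,F] q_used=0 → run E
t=19: queue=[E,G,C,F] q_used=1 → run E
t=20: queue=[G,C,F] q_used=0 → run G
t=21: queue=[C,F] q_used=0 → run C
t=22: queue=[F] q_used=0 → run F
t=23: (idle)
t=24: (idle)
t=25: (idle)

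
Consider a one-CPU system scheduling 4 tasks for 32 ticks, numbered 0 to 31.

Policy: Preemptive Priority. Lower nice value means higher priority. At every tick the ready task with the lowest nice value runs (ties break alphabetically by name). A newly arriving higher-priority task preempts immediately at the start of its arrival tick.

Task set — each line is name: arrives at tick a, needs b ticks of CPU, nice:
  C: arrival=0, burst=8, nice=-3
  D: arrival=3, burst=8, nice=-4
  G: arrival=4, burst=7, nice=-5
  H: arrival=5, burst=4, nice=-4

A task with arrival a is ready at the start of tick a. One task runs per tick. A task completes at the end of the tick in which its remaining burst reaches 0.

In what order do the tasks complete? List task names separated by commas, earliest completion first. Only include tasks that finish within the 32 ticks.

t=0: ready={C} → run C
t=1: ready={C} → run C
t=2: ready={C} → run C
t=3: ready={C,D} → run D
t=4: ready={C,D,G} → run G
t=5: ready={C,D,G,H} → run G
t=6: ready={C,D,G,H} → run G
t=7: ready={C,D,G,H} → run G
t=8: ready={C,D,G,H} → run G
t=9: ready={C,D,G,H} → run G
t=10: ready={C,D,G,H} → run G
t=11: ready={C,D,H} → run D
t=12: ready={C,D,H} → run D
t=13: ready={C,D,H} → run D
t=14: ready={C,D,H} → run D
t=15: ready={C,D,H} → run D
t=16: ready={C,D,H} → run D
t=17: ready={C,D,H} → run D
t=18: ready={C,H} → run H
t=19: ready={C,H} → run H
t=20: ready={C,H} → run H
t=21: ready={C,H} → run H
t=22: ready={C} → run C
t=23: ready={C} → run C
t=24: ready={C} → run C
t=25: ready={C} → run C
t=26: ready={C} → run C
t=27: (idle)
t=28: (idle)
t=29: (idle)
t=30: (idle)
t=31: (idle)

completion order = G, D, H, C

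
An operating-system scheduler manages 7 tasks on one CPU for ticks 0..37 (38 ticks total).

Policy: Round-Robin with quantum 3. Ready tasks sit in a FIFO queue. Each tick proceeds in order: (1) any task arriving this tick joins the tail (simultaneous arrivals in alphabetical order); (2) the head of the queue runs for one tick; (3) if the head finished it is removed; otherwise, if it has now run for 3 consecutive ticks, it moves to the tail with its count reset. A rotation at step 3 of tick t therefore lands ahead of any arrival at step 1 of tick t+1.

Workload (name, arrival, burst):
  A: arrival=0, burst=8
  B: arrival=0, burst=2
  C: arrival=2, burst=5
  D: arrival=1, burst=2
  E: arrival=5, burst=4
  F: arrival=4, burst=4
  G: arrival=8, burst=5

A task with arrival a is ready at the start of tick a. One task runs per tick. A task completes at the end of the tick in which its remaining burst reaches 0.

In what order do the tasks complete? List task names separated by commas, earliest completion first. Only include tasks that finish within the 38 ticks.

t=0: queue=[A,B] q_used=0 → run A
t=1: queue=[A,B,D] q_used=1 → run A
t=2: queue=[A,B,D,C] q_used=2 → run A
t=3: queue=[B,D,C,A] q_used=0 → run B
t=4: queue=[B,D,C,A,F] q_used=1 → run B
t=5: queue=[D,C,A,F,E] q_used=0 → run D
t=6: queue=[D,C,A,F,E] q_used=1 → run D
t=7: queue=[C,A,F,E] q_used=0 → run C
t=8: queue=[C,A,F,E,G] q_used=1 → run C
t=9: queue=[C,A,F,E,G] q_used=2 → run C
t=10: queue=[A,F,E,G,C] q_used=0 → run A
t=11: queue=[A,F,E,G,C] q_used=1 → run A
t=12: queue=[A,F,E,G,C] q_used=2 → run A
t=13: queue=[F,E,G,C,A] q_used=0 → run F
t=14: queue=[F,E,G,C,A] q_used=1 → run F
t=15: queue=[F,E,G,C,A] q_used=2 → run F
t=16: queue=[E,G,C,A,F] q_used=0 → run E
t=17: queue=[E,G,C,A,F] q_used=1 → run E
t=18: queue=[E,G,C,A,F] q_used=2 → run E
t=19: queue=[G,C,A,F,E] q_used=0 → run G
t=20: queue=[G,C,A,F,E] q_used=1 → run G
t=21: queue=[G,C,A,F,E] q_used=2 → run G
t=22: queue=[C,A,F,E,G] q_used=0 → run C
t=23: queue=[C,A,F,E,G] q_used=1 → run C
t=24: queue=[A,F,E,G] q_used=0 → run A
t=25: queue=[A,F,E,G] q_used=1 → run A
t=26: queue=[F,E,G] q_used=0 → run F
t=27: queue=[E,G] q_used=0 → run E
t=28: queue=[G] q_used=0 → run G
t=29: queue=[G] q_used=1 → run G
t=30: (idle)
t=31: (idle)
t=32: (idle)
t=33: (idle)
t=34: (idle)
t=35: (idle)
t=36: (idle)
t=37: (idle)

completion order = B, D, C, A, F, E, G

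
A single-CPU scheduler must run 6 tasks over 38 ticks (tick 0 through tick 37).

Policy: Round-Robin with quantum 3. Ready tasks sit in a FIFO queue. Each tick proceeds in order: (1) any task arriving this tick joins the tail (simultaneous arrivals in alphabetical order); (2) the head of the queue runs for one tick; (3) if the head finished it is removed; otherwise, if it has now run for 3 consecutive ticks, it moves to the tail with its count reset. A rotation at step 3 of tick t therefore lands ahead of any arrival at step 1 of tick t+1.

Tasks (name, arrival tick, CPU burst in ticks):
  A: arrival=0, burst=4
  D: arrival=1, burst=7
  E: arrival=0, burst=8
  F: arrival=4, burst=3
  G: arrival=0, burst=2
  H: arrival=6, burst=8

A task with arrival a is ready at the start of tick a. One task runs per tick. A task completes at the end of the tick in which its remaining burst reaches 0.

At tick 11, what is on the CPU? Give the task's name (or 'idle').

t=0: queue=[A,E,G] q_used=0 → run A
t=1: queue=[A,E,G,D] q_used=1 → run A
t=2: queue=[A,E,G,D] q_used=2 → run A
t=3: queue=[E,G,D,A] q_used=0 → run E
t=4: queue=[E,G,D,A,F] q_used=1 → run E
t=5: queue=[E,G,D,A,F] q_used=2 → run E
t=6: queue=[G,D,A,F,E,H] q_used=0 → run G
t=7: queue=[G,D,A,F,E,H] q_used=1 → run G
t=8: queue=[D,A,F,E,H] q_used=0 → run D
t=9: queue=[D,A,F,E,H] q_used=1 → run D
t=10: queue=[D,A,F,E,H] q_used=2 → run D
t=11: queue=[A,F,E,H,D] q_used=0 → run A
t=12: queue=[F,E,H,D] q_used=0 → run F
t=13: queue=[F,E,H,D] q_used=1 → run F
t=14: queue=[F,E,H,D] q_used=2 → run F
t=15: queue=[E,H,D] q_used=0 → run E
t=16: queue=[E,H,D] q_used=1 → run E
t=17: queue=[E,H,D] q_used=2 → run E
t=18: queue=[H,D,E] q_used=0 → run H
t=19: queue=[H,D,E] q_used=1 → run H
t=20: queue=[H,D,E] q_used=2 → run H
t=21: queue=[D,E,H] q_used=0 → run D
t=22: queue=[D,E,H] q_used=1 → run D
t=23: queue=[D,E,H] q_used=2 → run D
t=24: queue=[E,H,D] q_used=0 → run E
t=25: queue=[E,H,D] q_used=1 → run E
t=26: queue=[H,D] q_used=0 → run H
t=27: queue=[H,D] q_used=1 → run H
t=28: queue=[H,D] q_used=2 → run H
t=29: queue=[D,H] q_used=0 → run D
t=30: queue=[H] q_used=0 → run H
t=31: queue=[H] q_used=1 → run H
t=32: (idle)
t=33: (idle)
t=34: (idle)
t=35: (idle)
t=36: (idle)
t=37: (idle)

running at tick 11 = A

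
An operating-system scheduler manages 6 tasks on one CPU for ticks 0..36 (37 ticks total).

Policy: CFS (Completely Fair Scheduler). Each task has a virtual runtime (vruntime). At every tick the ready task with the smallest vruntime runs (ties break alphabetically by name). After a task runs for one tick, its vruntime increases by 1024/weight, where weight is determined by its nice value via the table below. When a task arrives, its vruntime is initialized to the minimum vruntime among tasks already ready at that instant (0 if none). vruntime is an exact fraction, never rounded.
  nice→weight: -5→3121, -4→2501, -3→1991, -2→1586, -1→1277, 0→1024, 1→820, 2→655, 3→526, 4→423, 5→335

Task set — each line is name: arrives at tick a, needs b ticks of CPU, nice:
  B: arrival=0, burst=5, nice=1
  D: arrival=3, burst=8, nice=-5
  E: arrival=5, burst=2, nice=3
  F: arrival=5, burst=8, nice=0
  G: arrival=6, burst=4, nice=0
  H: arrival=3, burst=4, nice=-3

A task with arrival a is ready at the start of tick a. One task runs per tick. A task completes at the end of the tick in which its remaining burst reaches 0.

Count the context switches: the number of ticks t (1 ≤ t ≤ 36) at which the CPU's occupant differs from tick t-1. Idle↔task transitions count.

t=0: vr[B=0] → run B
t=1: vr[B=256/205] → run B
t=2: vr[B=512/205] → run B
t=3: vr[B=768/205 D=768/205 H=768/205] → run B
t=4: vr[B=1024/205 D=768/205 H=768/205] → run D
t=5: vr[B=1024/205 D=2606848/639805 E=768/205 F=768/205 H=768/205] → run E
t=6: vr[B=1024/205 D=2606848/639805 E=306944/53915 F=768/205 G=768/205 H=768/205] → run F
t=7: vr[B=1024/205 D=2606848/639805 E=306944/53915 F=973/205 G=768/205 H=768/205] → run G
t=8: vr[B=1024/205 D=2606848/639805 E=306944/53915 F=973/205 G=973/205 H=768/205] → run H
t=9: vr[B=1024/205 D=2606848/639805 E=306944/53915 F=973/205 G=973/205 H=1739008/408155] → run D
t=10: vr[B=1024/205 D=2816768/639805 E=306944/53915 F=973/205 G=973/205 H=1739008/408155] → run H
t=11: vr[B=1024/205 D=2816768/639805 E=306944/53915 F=973/205 G=973/205 H=1948928/408155] → run D
t=12: vr[B=1024/205 D=3026688/639805 E=306944/53915 F=973/205 G=973/205 H=1948928/408155] → run D
t=13: vr[B=1024/205 D=3236608/639805 E=306944/53915 F=973/205 G=973/205 H=1948928/408155] → run F
t=14: vr[B=1024/205 D=3236608/639805 E=306944/53915 F=1178/205 G=973/205 H=1948928/408155] → run G
t=15: vr[B=1024/205 D=3236608/639805 E=306944/53915 F=1178/205 G=1178/205 H=1948928/408155] → run H
t=16: vr[B=1024/205 D=3236608/639805 E=306944/53915 F=1178/205 G=1178/205 H=2158848/408155] → run B
t=17: vr[D=3236608/639805 E=306944/53915 F=1178/205 G=1178/205 H=2158848/408155] → run D
t=18: vr[D=3446528/639805 E=306944/53915 F=1178/205 G=1178/205 H=2158848/408155] → run H
t=19: vr[D=3446528/639805 E=306944/53915 F=1178/205 G=1178/205] → run D
t=20: vr[D=3656448/639805 E=306944/53915 F=1178/205 G=1178/205] → run E
t=21: vr[D=3656448/639805 F=1178/205 G=1178/205] → run D
t=22: vr[D=3866368/639805 F=1178/205 G=1178/205] → run F
t=23: vr[D=3866368/639805 F=1383/205 G=1178/205] → run G
t=24: vr[D=3866368/639805 F=1383/205 G=1383/205] → run D
t=25: vr[F=1383/205 G=1383/205] → run F
t=26: vr[F=1588/205 G=1383/205] → run G
t=27: vr[F=1588/205] → run F
t=28: vr[F=1793/205] → run F
t=29: vr[F=1998/205] → run F
t=30: vr[F=2203/205] → run F
t=31: (idle)
t=32: (idle)
t=33: (idle)
t=34: (idle)
t=35: (idle)
t=36: (idle)

context switches = 24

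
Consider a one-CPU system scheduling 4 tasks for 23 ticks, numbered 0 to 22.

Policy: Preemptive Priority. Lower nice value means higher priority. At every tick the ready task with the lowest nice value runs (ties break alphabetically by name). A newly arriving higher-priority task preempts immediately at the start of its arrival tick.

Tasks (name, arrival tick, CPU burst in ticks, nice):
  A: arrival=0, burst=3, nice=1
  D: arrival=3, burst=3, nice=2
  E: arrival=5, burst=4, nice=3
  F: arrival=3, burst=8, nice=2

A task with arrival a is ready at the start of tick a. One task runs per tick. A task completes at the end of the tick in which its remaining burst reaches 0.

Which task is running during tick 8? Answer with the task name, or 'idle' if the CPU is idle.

t=0: ready={A} → run A
t=1: ready={A} → run A
t=2: ready={A} → run A
t=3: ready={D,F} → run D
t=4: ready={D,F} → run D
t=5: ready={D,E,F} → run D
t=6: ready={E,F} → run F
t=7: ready={E,F} → run F
t=8: ready={E,F} → run F
t=9: ready={E,F} → run F
t=10: ready={E,F} → run F
t=11: ready={E,F} → run F
t=12: ready={E,F} → run F
t=13: ready={E,F} → run F
t=14: ready={E} → run E
t=15: ready={E} → run E
t=16: ready={E} → run E
t=17: ready={E} → run E
t=18: (idle)
t=19: (idle)
t=20: (idle)
t=21: (idle)
t=22: (idle)

running at tick 8 = F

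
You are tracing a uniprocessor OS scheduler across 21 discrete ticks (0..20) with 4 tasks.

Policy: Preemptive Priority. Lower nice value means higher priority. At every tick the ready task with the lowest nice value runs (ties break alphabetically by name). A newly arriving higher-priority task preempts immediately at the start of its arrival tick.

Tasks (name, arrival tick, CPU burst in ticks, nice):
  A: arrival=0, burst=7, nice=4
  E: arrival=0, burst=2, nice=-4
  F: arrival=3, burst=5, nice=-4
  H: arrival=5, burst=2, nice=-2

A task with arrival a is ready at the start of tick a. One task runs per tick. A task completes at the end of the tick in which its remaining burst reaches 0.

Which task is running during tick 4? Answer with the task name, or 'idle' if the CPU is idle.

running at tick 4 = F

t=0: ready={A,E} → run E
t=1: ready={A,E} → run E
t=2: ready={A} → run A
t=3: ready={A,F} → run F
t=4: ready={A,F} → run F
t=5: ready={A,F,H} → run F
t=6: ready={A,F,H} → run F
t=7: ready={A,F,H} → run F
t=8: ready={A,H} → run H
t=9: ready={A,H} → run H
t=10: ready={A} → run A
t=11: ready={A} → run A
t=12: ready={A} → run A
t=13: ready={A} → run A
t=14: ready={A} → run A
t=15: ready={A} → run A
t=16: (idle)
t=17: (idle)
t=18: (idle)
t=19: (idle)
t=20: (idle)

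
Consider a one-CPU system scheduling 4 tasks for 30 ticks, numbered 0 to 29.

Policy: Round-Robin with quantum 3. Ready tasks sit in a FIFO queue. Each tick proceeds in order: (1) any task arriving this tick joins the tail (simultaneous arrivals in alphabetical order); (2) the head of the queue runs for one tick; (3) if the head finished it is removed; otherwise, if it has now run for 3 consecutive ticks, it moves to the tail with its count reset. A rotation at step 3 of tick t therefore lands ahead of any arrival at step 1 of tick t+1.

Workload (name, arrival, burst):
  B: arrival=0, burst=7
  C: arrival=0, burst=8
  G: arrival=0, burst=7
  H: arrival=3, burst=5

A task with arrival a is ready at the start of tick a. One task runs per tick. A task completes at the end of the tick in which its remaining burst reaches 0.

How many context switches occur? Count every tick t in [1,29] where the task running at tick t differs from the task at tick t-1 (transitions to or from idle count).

t=0: queue=[B,C,G] q_used=0 → run B
t=1: queue=[B,C,G] q_used=1 → run B
t=2: queue=[B,C,G] q_used=2 → run B
t=3: queue=[C,G,B,H] q_used=0 → run C
t=4: queue=[C,G,B,H] q_used=1 → run C
t=5: queue=[C,G,B,H] q_used=2 → run C
t=6: queue=[G,B,H,C] q_used=0 → run G
t=7: queue=[G,B,H,C] q_used=1 → run G
t=8: queue=[G,B,H,C] q_used=2 → run G
t=9: queue=[B,H,C,G] q_used=0 → run B
t=10: queue=[B,H,C,G] q_used=1 → run B
t=11: queue=[B,H,C,G] q_used=2 → run B
t=12: queue=[H,C,G,B] q_used=0 → run H
t=13: queue=[H,C,G,B] q_used=1 → run H
t=14: queue=[H,C,G,B] q_used=2 → run H
t=15: queue=[C,G,B,H] q_used=0 → run C
t=16: queue=[C,G,B,H] q_used=1 → run C
t=17: queue=[C,G,B,H] q_used=2 → run C
t=18: queue=[G,B,H,C] q_used=0 → run G
t=19: queue=[G,B,H,C] q_used=1 → run G
t=20: queue=[G,B,H,C] q_used=2 → run G
t=21: queue=[B,H,C,G] q_used=0 → run B
t=22: queue=[H,C,G] q_used=0 → run H
t=23: queue=[H,C,G] q_used=1 → run H
t=24: queue=[C,G] q_used=0 → run C
t=25: queue=[C,G] q_used=1 → run C
t=26: queue=[G] q_used=0 → run G
t=27: (idle)
t=28: (idle)
t=29: (idle)

context switches = 11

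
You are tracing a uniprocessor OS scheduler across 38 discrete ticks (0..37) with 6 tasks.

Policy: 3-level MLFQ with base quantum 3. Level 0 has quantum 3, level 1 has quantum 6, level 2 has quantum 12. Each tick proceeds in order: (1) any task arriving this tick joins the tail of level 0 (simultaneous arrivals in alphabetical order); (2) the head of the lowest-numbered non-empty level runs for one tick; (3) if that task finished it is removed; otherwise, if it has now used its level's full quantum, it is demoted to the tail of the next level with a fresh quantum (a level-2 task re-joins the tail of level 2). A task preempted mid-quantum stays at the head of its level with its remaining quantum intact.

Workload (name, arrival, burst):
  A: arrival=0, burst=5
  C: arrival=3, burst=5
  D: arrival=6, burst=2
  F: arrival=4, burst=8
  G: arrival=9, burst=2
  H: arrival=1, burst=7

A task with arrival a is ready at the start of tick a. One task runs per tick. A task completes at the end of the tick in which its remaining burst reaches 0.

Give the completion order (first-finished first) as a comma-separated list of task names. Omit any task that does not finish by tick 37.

completion order = D, G, A, H, C, F

t=0: L0/L1/L2 = A/-/- → run A
t=1: L0/L1/L2 = AH/-/- → run A
t=2: L0/L1/L2 = AH/-/- → run A
t=3: L0/L1/L2 = HC/A/- → run H
t=4: L0/L1/L2 = HCF/A/- → run H
t=5: L0/L1/L2 = HCF/A/- → run H
t=6: L0/L1/L2 = CFD/AH/- → run C
t=7: L0/L1/L2 = CFD/AH/- → run C
t=8: L0/L1/L2 = CFD/AH/- → run C
t=9: L0/L1/L2 = FDG/AHC/- → run F
t=10: L0/L1/L2 = FDG/AHC/- → run F
t=11: L0/L1/L2 = FDG/AHC/- → run F
t=12: L0/L1/L2 = DG/AHCF/- → run D
t=13: L0/L1/L2 = DG/AHCF/- → run D
t=14: L0/L1/L2 = G/AHCF/- → run G
t=15: L0/L1/L2 = G/AHCF/- → run G
t=16: L0/L1/L2 = -/AHCF/- → run A
t=17: L0/L1/L2 = -/AHCF/- → run A
t=18: L0/L1/L2 = -/HCF/- → run H
t=19: L0/L1/L2 = -/HCF/- → run H
t=20: L0/L1/L2 = -/HCF/- → run H
t=21: L0/L1/L2 = -/HCF/- → run H
t=22: L0/L1/L2 = -/CF/- → run C
t=23: L0/L1/L2 = -/CF/- → run C
t=24: L0/L1/L2 = -/F/- → run F
t=25: L0/L1/L2 = -/F/- → run F
t=26: L0/L1/L2 = -/F/- → run F
t=27: L0/L1/L2 = -/F/- → run F
t=28: L0/L1/L2 = -/F/- → run F
t=29: (idle)
t=30: (idle)
t=31: (idle)
t=32: (idle)
t=33: (idle)
t=34: (idle)
t=35: (idle)
t=36: (idle)
t=37: (idle)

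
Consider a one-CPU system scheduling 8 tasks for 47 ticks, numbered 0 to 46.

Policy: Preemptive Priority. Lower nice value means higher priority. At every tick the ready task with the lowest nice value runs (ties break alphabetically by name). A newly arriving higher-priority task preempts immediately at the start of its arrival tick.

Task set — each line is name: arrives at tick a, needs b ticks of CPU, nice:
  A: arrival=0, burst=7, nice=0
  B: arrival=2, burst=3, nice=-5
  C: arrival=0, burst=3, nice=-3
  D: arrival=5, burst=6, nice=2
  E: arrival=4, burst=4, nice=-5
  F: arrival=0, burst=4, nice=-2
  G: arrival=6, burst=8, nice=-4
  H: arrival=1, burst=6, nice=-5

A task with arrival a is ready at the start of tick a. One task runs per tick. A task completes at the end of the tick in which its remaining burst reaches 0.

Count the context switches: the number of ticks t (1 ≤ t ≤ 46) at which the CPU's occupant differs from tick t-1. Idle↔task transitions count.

t=0: ready={A,C,F} → run C
t=1: ready={A,C,F,H} → run H
t=2: ready={A,B,C,F,H} → run B
t=3: ready={A,B,C,F,H} → run B
t=4: ready={A,B,C,E,F,H} → run B
t=5: ready={A,C,D,E,F,H} → run E
t=6: ready={A,C,D,E,F,G,H} → run E
t=7: ready={A,C,D,E,F,G,H} → run E
t=8: ready={A,C,D,E,F,G,H} → run E
t=9: ready={A,C,D,F,G,H} → run H
t=10: ready={A,C,D,F,G,H} → run H
t=11: ready={A,C,D,F,G,H} → run H
t=12: ready={A,C,D,F,G,H} → run H
t=13: ready={A,C,D,F,G,H} → run H
t=14: ready={A,C,D,F,G} → run G
t=15: ready={A,C,D,F,G} → run G
t=16: ready={A,C,D,F,G} → run G
t=17: ready={A,C,D,F,G} → run G
t=18: ready={A,C,D,F,G} → run G
t=19: ready={A,C,D,F,G} → run G
t=20: ready={A,C,D,F,G} → run G
t=21: ready={A,C,D,F,G} → run G
t=22: ready={A,C,D,F} → run C
t=23: ready={A,C,D,F} → run C
t=24: ready={A,D,F} → run F
t=25: ready={A,D,F} → run F
t=26: ready={A,D,F} → run F
t=27: ready={A,D,F} → run F
t=28: ready={A,D} → run A
t=29: ready={A,D} → run A
t=30: ready={A,D} → run A
t=31: ready={A,D} → run A
t=32: ready={A,D} → run A
t=33: ready={A,D} → run A
t=34: ready={A,D} → run A
t=35: ready={D} → run D
t=36: ready={D} → run D
t=37: ready={D} → run D
t=38: ready={D} → run D
t=39: ready={D} → run D
t=40: ready={D} → run D
t=41: (idle)
t=42: (idle)
t=43: (idle)
t=44: (idle)
t=45: (idle)
t=46: (idle)

context switches = 10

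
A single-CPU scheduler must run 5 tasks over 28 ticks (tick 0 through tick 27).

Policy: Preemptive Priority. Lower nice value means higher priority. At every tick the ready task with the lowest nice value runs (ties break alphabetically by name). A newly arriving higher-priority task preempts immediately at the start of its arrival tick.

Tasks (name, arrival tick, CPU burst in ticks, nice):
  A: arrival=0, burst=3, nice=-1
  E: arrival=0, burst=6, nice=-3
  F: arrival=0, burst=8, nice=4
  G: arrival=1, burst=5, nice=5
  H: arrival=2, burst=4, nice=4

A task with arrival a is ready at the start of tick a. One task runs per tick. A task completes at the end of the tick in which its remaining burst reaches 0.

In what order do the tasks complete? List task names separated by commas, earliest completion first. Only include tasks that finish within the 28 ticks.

completion order = E, A, F, H, G

t=0: ready={A,E,F} → run E
t=1: ready={A,E,F,G} → run E
t=2: ready={A,E,F,G,H} → run E
t=3: ready={A,E,F,G,H} → run E
t=4: ready={A,E,F,G,H} → run E
t=5: ready={A,E,F,G,H} → run E
t=6: ready={A,F,G,H} → run A
t=7: ready={A,F,G,H} → run A
t=8: ready={A,F,G,H} → run A
t=9: ready={F,G,H} → run F
t=10: ready={F,G,H} → run F
t=11: ready={F,G,H} → run F
t=12: ready={F,G,H} → run F
t=13: ready={F,G,H} → run F
t=14: ready={F,G,H} → run F
t=15: ready={F,G,H} → run F
t=16: ready={F,G,H} → run F
t=17: ready={G,H} → run H
t=18: ready={G,H} → run H
t=19: ready={G,H} → run H
t=20: ready={G,H} → run H
t=21: ready={G} → run G
t=22: ready={G} → run G
t=23: ready={G} → run G
t=24: ready={G} → run G
t=25: ready={G} → run G
t=26: (idle)
t=27: (idle)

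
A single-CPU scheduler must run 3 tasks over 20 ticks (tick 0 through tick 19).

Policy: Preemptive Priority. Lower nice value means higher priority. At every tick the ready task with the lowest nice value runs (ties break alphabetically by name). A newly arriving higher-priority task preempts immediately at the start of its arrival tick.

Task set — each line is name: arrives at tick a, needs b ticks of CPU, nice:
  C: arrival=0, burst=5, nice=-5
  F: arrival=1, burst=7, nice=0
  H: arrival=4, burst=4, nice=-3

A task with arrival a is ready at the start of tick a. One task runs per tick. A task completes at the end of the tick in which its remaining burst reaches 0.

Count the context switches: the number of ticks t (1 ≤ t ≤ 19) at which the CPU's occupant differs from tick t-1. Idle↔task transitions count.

t=0: ready={C} → run C
t=1: ready={C,F} → run C
t=2: ready={C,F} → run C
t=3: ready={C,F} → run C
t=4: ready={C,F,H} → run C
t=5: ready={F,H} → run H
t=6: ready={F,H} → run H
t=7: ready={F,H} → run H
t=8: ready={F,H} → run H
t=9: ready={F} → run F
t=10: ready={F} → run F
t=11: ready={F} → run F
t=12: ready={F} → run F
t=13: ready={F} → run F
t=14: ready={F} → run F
t=15: ready={F} → run F
t=16: (idle)
t=17: (idle)
t=18: (idle)
t=19: (idle)

context switches = 3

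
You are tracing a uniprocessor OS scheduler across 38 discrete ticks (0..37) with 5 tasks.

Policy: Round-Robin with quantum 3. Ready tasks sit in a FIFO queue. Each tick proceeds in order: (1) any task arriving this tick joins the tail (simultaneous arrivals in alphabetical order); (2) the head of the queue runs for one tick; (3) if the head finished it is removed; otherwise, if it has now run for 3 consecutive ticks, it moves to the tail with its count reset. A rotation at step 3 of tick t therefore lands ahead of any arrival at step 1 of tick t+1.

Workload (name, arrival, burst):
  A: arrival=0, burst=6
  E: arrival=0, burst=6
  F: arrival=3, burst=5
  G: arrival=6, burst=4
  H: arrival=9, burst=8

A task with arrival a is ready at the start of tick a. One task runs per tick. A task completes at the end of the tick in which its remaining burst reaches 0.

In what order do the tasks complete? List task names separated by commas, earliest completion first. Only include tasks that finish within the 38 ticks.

t=0: queue=[A,E] q_used=0 → run A
t=1: queue=[A,E] q_used=1 → run A
t=2: queue=[A,E] q_used=2 → run A
t=3: queue=[E,A,F] q_used=0 → run E
t=4: queue=[E,A,F] q_used=1 → run E
t=5: queue=[E,A,F] q_used=2 → run E
t=6: queue=[A,F,E,G] q_used=0 → run A
t=7: queue=[A,F,E,G] q_used=1 → run A
t=8: queue=[A,F,E,G] q_used=2 → run A
t=9: queue=[F,E,G,H] q_used=0 → run F
t=10: queue=[F,E,G,H] q_used=1 → run F
t=11: queue=[F,E,G,H] q_used=2 → run F
t=12: queue=[E,G,H,F] q_used=0 → run E
t=13: queue=[E,G,H,F] q_used=1 → run E
t=14: queue=[E,G,H,F] q_used=2 → run E
t=15: queue=[G,H,F] q_used=0 → run G
t=16: queue=[G,H,F] q_used=1 → run G
t=17: queue=[G,H,F] q_used=2 → run G
t=18: queue=[H,F,G] q_used=0 → run H
t=19: queue=[H,F,G] q_used=1 → run H
t=20: queue=[H,F,G] q_used=2 → run H
t=21: queue=[F,G,H] q_used=0 → run F
t=22: queue=[F,G,H] q_used=1 → run F
t=23: queue=[G,H] q_used=0 → run G
t=24: queue=[H] q_used=0 → run H
t=25: queue=[H] q_used=1 → run H
t=26: queue=[H] q_used=2 → run H
t=27: queue=[H] q_used=0 → run H
t=28: queue=[H] q_used=1 → run H
t=29: (idle)
t=30: (idle)
t=31: (idle)
t=32: (idle)
t=33: (idle)
t=34: (idle)
t=35: (idle)
t=36: (idle)
t=37: (idle)

completion order = A, E, F, G, H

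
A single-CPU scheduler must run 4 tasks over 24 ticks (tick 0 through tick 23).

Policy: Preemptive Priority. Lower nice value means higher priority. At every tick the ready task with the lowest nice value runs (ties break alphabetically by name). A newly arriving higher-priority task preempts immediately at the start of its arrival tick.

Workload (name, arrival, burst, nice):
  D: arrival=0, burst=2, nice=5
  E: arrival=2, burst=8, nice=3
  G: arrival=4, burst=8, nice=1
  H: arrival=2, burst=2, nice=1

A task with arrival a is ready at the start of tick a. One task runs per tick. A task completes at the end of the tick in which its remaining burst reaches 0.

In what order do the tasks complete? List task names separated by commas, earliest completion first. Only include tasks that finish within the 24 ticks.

completion order = D, H, G, E

t=0: ready={D} → run D
t=1: ready={D} → run D
t=2: ready={E,H} → run H
t=3: ready={E,H} → run H
t=4: ready={E,G} → run G
t=5: ready={E,G} → run G
t=6: ready={E,G} → run G
t=7: ready={E,G} → run G
t=8: ready={E,G} → run G
t=9: ready={E,G} → run G
t=10: ready={E,G} → run G
t=11: ready={E,G} → run G
t=12: ready={E} → run E
t=13: ready={E} → run E
t=14: ready={E} → run E
t=15: ready={E} → run E
t=16: ready={E} → run E
t=17: ready={E} → run E
t=18: ready={E} → run E
t=19: ready={E} → run E
t=20: (idle)
t=21: (idle)
t=22: (idle)
t=23: (idle)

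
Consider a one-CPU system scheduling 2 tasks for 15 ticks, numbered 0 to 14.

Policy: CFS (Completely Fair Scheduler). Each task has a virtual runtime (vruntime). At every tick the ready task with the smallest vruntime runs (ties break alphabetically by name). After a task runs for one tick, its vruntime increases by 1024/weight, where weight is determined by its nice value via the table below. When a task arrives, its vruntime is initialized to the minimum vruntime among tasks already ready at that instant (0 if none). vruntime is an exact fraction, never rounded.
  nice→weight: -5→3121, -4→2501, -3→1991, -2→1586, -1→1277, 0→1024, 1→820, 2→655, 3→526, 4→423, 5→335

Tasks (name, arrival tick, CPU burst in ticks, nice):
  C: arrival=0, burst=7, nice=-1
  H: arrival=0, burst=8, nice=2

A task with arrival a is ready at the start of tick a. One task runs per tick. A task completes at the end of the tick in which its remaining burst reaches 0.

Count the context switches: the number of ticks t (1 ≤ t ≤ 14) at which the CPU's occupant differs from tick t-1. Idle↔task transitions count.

t=0: vr[C=0 H=0] → run C
t=1: vr[C=1024/1277 H=0] → run H
t=2: vr[C=1024/1277 H=1024/655] → run C
t=3: vr[C=2048/1277 H=1024/655] → run H
t=4: vr[C=2048/1277 H=2048/655] → run C
t=5: vr[C=3072/1277 H=2048/655] → run C
t=6: vr[C=4096/1277 H=2048/655] → run H
t=7: vr[C=4096/1277 H=3072/655] → run C
t=8: vr[C=5120/1277 H=3072/655] → run C
t=9: vr[C=6144/1277 H=3072/655] → run H
t=10: vr[C=6144/1277 H=4096/655] → run C
t=11: vr[H=4096/655] → run H
t=12: vr[H=1024/131] → run H
t=13: vr[H=6144/655] → run H
t=14: vr[H=7168/655] → run H

context switches = 9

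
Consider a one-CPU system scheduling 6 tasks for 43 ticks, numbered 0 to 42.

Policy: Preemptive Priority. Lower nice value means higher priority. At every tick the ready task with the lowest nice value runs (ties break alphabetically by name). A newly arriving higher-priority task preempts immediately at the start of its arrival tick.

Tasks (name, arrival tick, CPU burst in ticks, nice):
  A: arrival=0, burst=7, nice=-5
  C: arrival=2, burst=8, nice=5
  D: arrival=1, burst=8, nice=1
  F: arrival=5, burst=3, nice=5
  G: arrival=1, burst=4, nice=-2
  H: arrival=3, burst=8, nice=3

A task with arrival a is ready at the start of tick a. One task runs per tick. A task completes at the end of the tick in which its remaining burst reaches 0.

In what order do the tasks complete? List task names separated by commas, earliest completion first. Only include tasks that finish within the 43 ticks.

t=0: ready={A} → run A
t=1: ready={A,D,G} → run A
t=2: ready={A,C,D,G} → run A
t=3: ready={A,C,D,G,H} → run A
t=4: ready={A,C,D,G,H} → run A
t=5: ready={A,C,D,F,G,H} → run A
t=6: ready={A,C,D,F,G,H} → run A
t=7: ready={C,D,F,G,H} → run G
t=8: ready={C,D,F,G,H} → run G
t=9: ready={C,D,F,G,H} → run G
t=10: ready={C,D,F,G,H} → run G
t=11: ready={C,D,F,H} → run D
t=12: ready={C,D,F,H} → run D
t=13: ready={C,D,F,H} → run D
t=14: ready={C,D,F,H} → run D
t=15: ready={C,D,F,H} → run D
t=16: ready={C,D,F,H} → run D
t=17: ready={C,D,F,H} → run D
t=18: ready={C,D,F,H} → run D
t=19: ready={C,F,H} → run H
t=20: ready={C,F,H} → run H
t=21: ready={C,F,H} → run H
t=22: ready={C,F,H} → run H
t=23: ready={C,F,H} → run H
t=24: ready={C,F,H} → run H
t=25: ready={C,F,H} → run H
t=26: ready={C,F,H} → run H
t=27: ready={C,F} → run C
t=28: ready={C,F} → run C
t=29: ready={C,F} → run C
t=30: ready={C,F} → run C
t=31: ready={C,F} → run C
t=32: ready={C,F} → run C
t=33: ready={C,F} → run C
t=34: ready={C,F} → run C
t=35: ready={F} → run F
t=36: ready={F} → run F
t=37: ready={F} → run F
t=38: (idle)
t=39: (idle)
t=40: (idle)
t=41: (idle)
t=42: (idle)

completion order = A, G, D, H, C, F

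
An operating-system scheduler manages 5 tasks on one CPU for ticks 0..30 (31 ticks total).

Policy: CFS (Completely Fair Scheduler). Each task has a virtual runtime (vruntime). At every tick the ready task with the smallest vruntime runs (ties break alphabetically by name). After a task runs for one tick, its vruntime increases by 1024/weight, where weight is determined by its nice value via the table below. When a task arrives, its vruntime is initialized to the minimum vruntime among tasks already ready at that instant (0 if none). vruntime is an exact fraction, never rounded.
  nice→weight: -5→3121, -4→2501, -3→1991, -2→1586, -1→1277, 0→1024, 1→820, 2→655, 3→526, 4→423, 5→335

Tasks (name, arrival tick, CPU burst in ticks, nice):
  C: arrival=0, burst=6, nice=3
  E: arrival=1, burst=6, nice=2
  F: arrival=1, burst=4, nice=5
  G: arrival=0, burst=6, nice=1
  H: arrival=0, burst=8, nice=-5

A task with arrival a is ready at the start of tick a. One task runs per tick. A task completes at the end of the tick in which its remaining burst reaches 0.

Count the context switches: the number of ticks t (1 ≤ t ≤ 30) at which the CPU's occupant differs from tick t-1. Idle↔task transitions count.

context switches = 26

t=0: vr[C=0 G=0 H=0] → run C
t=1: vr[C=512/263 E=0 F=0 G=0 H=0] → run E
t=2: vr[C=512/263 E=1024/655 F=0 G=0 H=0] → run F
t=3: vr[C=512/263 E=1024/655 F=1024/335 G=0 H=0] → run G
t=4: vr[C=512/263 E=1024/655 F=1024/335 G=256/205 H=0] → run H
t=5: vr[C=512/263 E=1024/655 F=1024/335 G=256/205 H=1024/3121] → run H
t=6: vr[C=512/263 E=1024/655 F=1024/335 G=256/205 H=2048/3121] → run H
t=7: vr[C=512/263 E=1024/655 F=1024/335 G=256/205 H=3072/3121] → run H
t=8: vr[C=512/263 E=1024/655 F=1024/335 G=256/205 H=4096/3121] → run G
t=9: vr[C=512/263 E=1024/655 F=1024/335 G=512/205 H=4096/3121] → run H
t=10: vr[C=512/263 E=1024/655 F=1024/335 G=512/205 H=5120/3121] → run E
t=11: vr[C=512/263 E=2048/655 F=1024/335 G=512/205 H=5120/3121] → run H
t=12: vr[C=512/263 E=2048/655 F=1024/335 G=512/205 H=6144/3121] → run C
t=13: vr[C=1024/263 E=2048/655 F=1024/335 G=512/205 H=6144/3121] → run H
t=14: vr[C=1024/263 E=2048/655 F=1024/335 G=512/205 H=7168/3121] → run H
t=15: vr[C=1024/263 E=2048/655 F=1024/335 G=512/205] → run G
t=16: vr[C=1024/263 E=2048/655 F=1024/335 G=768/205] → run F
t=17: vr[C=1024/263 E=2048/655 F=2048/335 G=768/205] → run E
t=18: vr[C=1024/263 E=3072/655 F=2048/335 G=768/205] → run G
t=19: vr[C=1024/263 E=3072/655 F=2048/335 G=1024/205] → run C
t=20: vr[C=1536/263 E=3072/655 F=2048/335 G=1024/205] → run E
t=21: vr[C=1536/263 E=4096/655 F=2048/335 G=1024/205] → run G
t=22: vr[C=1536/263 E=4096/655 F=2048/335 G=256/41] → run C
t=23: vr[C=2048/263 E=4096/655 F=2048/335 G=256/41] → run F
t=24: vr[C=2048/263 E=4096/655 F=3072/335 G=256/41] → run G
t=25: vr[C=2048/263 E=4096/655 F=3072/335] → run E
t=26: vr[C=2048/263 E=1024/131 F=3072/335] → run C
t=27: vr[C=2560/263 E=1024/131 F=3072/335] → run E
t=28: vr[C=2560/263 F=3072/335] → run F
t=29: vr[C=2560/263] → run C
t=30: (idle)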